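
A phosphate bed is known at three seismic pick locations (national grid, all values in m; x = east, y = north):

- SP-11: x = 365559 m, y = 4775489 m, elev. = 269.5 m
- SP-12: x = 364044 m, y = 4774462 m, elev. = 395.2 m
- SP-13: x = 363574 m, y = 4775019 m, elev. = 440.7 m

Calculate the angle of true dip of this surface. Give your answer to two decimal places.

5.05°

Two edge vectors: SP-11→SP-12 = (-1515, -1027, 125.7), SP-11→SP-13 = (-1985, -470, 171.2).
Normal n = (SP-11→SP-12) × (SP-11→SP-13) = (-116743.4, 9853.5, -1326545).
So ∂z/∂x = −n_x/n_z = −0.08801 and ∂z/∂y = −n_y/n_z = 0.00743.
Gradient magnitude |∇z| = √(a² + b²) = √(0.00774 + 0.00006) = 0.08832.
True dip = arctan(0.08832) = 5.05°, dipping toward E (azimuth ≈ 095°).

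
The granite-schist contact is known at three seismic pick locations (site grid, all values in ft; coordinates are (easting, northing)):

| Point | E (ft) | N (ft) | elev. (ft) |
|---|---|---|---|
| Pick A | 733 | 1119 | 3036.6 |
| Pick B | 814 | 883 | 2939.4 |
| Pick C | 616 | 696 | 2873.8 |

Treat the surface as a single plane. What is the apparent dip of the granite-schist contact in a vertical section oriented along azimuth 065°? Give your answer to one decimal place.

7.3°

Let the plane be z = a·E + b·N + c.
Pick B−Pick A: 81a − 236b = −97.2;  Pick C−Pick A: −117a − 423b = −162.8.
Solving gives a = −0.04355, b = 0.39692.
Unit vector along 065° is (sin 65°, cos 65°) = (0.9063, 0.4226).
Slope in that direction = a·(0.9063) + b·(0.4226) = 0.12827.
Apparent dip = arctan|0.12827| = 7.3° (true dip is 21.8°, so apparent ≤ true as expected).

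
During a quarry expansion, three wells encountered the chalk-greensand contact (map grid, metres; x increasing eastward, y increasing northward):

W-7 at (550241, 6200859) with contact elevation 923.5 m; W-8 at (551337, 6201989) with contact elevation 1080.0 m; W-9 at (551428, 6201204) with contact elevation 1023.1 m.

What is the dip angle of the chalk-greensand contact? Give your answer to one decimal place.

5.7°

Let the plane be z = a·x + b·y + c.
W-8−W-7: 1096a + 1130b = 156.5;  W-9−W-7: 1187a + 345b = 99.6.
Solving gives a = 0.06079, b = 0.07953.
Gradient magnitude |∇z| = √(a² + b²) = √(0.00370 + 0.00633) = 0.10011.
True dip = arctan(0.10011) = 5.7°, dipping toward SW (azimuth ≈ 217°).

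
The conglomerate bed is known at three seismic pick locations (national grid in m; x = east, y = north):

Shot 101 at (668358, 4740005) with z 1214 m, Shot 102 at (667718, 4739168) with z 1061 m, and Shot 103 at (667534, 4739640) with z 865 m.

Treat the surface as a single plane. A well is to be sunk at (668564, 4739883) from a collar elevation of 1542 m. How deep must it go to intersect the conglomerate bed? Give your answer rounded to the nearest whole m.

195 m

Let the plane be z = a·x + b·y + c.
Shot 102−Shot 101: −640a − 837b = −153;  Shot 103−Shot 101: −824a − 365b = −349.
Solving gives a = 0.51803161, b = −0.21330971.
Then c = 1214 − a·668358 − b·4740005 = 666072.53.
At (668564, 4739883): z_contact = 346337.3 − 1011063.1 + 666072.53 = 1346.7 m.
Depth below ground = 1542 − 1346.7 = 195 m.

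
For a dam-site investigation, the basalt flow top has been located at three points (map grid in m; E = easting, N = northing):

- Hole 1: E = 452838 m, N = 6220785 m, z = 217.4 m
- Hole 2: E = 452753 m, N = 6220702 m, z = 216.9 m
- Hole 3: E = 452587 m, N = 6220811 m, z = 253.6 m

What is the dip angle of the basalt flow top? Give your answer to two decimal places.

10.77°

Let the plane be z = a·E + b·N + c.
Hole 2−Hole 1: −85a − 83b = −0.5;  Hole 3−Hole 1: −251a + 26b = 36.2.
Solving gives a = −0.12983, b = 0.13898.
Gradient magnitude |∇z| = √(a² + b²) = √(0.01686 + 0.01932) = 0.19018.
True dip = arctan(0.19018) = 10.77°, dipping toward SE (azimuth ≈ 137°).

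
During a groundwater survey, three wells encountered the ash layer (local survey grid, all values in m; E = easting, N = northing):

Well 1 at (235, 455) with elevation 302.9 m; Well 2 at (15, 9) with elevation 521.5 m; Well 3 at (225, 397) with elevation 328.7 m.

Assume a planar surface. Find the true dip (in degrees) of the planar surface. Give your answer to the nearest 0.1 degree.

Let the plane be z = a·E + b·N + c.
Well 2−Well 1: −220a − 446b = 218.6;  Well 3−Well 1: −10a − 58b = 25.8.
Solving gives a = −0.14120, b = −0.42048.
Gradient magnitude |∇z| = √(a² + b²) = √(0.01994 + 0.17681) = 0.44356.
True dip = arctan(0.44356) = 23.9°, dipping toward NNE (azimuth ≈ 019°).

23.9°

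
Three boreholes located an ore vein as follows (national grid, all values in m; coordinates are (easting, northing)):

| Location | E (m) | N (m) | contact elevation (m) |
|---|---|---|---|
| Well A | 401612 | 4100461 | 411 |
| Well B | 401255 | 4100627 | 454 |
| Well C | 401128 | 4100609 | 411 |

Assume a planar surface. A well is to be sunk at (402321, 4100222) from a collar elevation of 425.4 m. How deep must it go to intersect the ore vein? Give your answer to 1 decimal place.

31.2 m

Let the plane be z = a·E + b·N + c.
Well B−Well A: −357a + 166b = 43;  Well C−Well A: −484a + 148b = 0.
Solving gives a = 0.231350880, b = 0.756579904.
Then c = 411 − a·401612 − b·4100461 = −3194828.68.
At (402321, 4100222): z_contact = 93077.32 + 3102145.57 − 3194828.68 = 394.21 m.
Depth below ground = 425.4 − 394.21 = 31.2 m.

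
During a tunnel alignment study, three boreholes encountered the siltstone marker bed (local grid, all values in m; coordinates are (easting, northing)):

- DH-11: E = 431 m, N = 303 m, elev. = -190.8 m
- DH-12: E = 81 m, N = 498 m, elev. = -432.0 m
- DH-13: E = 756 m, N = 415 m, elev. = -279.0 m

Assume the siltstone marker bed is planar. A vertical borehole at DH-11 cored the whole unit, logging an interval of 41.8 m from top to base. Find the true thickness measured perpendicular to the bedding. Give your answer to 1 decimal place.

28.5 m

Let the plane be z = a·E + b·N + c.
DH-12−DH-11: −350a + 195b = −241.2;  DH-13−DH-11: 325a + 112b = −88.2.
Solving gives a = 0.09569, b = −1.06517.
|∇z| = √(a²+b²) = 1.06946, so dip δ = arctan(1.06946) = 46.92°.
True thickness = vertical thickness × cos δ = 41.8 × cos 46.92° = 28.5 m.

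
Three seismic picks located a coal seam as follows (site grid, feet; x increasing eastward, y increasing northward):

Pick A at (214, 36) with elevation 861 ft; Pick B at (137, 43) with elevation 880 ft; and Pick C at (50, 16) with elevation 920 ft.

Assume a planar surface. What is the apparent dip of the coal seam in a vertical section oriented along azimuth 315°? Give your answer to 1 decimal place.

9.5°

Let the plane be z = a·x + b·y + c.
Pick B−Pick A: −77a + 7b = 19;  Pick C−Pick A: −164a − 20b = 59.
Solving gives a = −0.29501, b = −0.53088.
Unit vector along 315° is (sin 315°, cos 315°) = (-0.7071, 0.7071).
Slope in that direction = a·(-0.7071) + b·(0.7071) = −0.16678.
Apparent dip = arctan|0.16678| = 9.5° (true dip is 31.3°, so apparent ≤ true as expected).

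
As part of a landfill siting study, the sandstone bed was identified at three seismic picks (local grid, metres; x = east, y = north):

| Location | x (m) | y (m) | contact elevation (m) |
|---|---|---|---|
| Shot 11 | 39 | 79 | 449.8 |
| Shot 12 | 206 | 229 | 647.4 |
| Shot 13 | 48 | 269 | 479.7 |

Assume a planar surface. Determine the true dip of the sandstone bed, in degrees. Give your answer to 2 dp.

47.55°

Let the plane be z = a·x + b·y + c.
Shot 12−Shot 11: 167a + 150b = 197.6;  Shot 13−Shot 11: 9a + 190b = 29.9.
Solving gives a = 1.08818, b = 0.10582.
Gradient magnitude |∇z| = √(a² + b²) = √(1.18414 + 0.01120) = 1.09332.
True dip = arctan(1.09332) = 47.55°, dipping toward W (azimuth ≈ 264°).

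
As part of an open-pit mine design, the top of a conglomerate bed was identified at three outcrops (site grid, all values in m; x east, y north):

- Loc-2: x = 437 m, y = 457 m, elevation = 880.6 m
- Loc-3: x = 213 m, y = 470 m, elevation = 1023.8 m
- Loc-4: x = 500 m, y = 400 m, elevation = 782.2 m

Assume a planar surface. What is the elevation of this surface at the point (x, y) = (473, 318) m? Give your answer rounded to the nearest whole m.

Let the plane be z = a·x + b·y + c.
Loc-3−Loc-2: −224a + 13b = 143.2;  Loc-4−Loc-2: 63a − 57b = −98.4.
Solving gives a = −0.57605, b = 1.08963.
Then c = 880.6 − a·437 − b·457 = 634.37.
At (473, 318): z = −272.5 + 346.5 + 634.37 = 708.4 m.

708 m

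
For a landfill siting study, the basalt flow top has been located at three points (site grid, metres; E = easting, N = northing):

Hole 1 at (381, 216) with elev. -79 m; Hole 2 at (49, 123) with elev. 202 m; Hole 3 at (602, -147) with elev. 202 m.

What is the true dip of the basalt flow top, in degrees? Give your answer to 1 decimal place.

Two edge vectors: Hole 1→Hole 2 = (-332, -93, 281), Hole 1→Hole 3 = (221, -363, 281).
Normal n = (Hole 1→Hole 2) × (Hole 1→Hole 3) = (75870, 155393, 141069).
So ∂z/∂E = −n_x/n_z = −0.53782 and ∂z/∂N = −n_y/n_z = −1.10154.
Gradient magnitude |∇z| = √(a² + b²) = √(0.28925 + 1.21339) = 1.22582.
True dip = arctan(1.22582) = 50.8°, dipping toward NNE (azimuth ≈ 026°).

50.8°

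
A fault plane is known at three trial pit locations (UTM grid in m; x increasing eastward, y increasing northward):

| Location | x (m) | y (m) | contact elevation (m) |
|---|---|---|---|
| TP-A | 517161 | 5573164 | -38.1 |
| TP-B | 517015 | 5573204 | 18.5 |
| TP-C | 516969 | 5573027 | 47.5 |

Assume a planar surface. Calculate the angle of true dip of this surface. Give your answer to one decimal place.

Let the plane be z = a·x + b·y + c.
TP-B−TP-A: −146a + 40b = 56.6;  TP-C−TP-A: −192a − 137b = 85.6.
Solving gives a = −0.40381, b = −0.05890.
Gradient magnitude |∇z| = √(a² + b²) = √(0.16306 + 0.00347) = 0.40808.
True dip = arctan(0.40808) = 22.2°, dipping toward E (azimuth ≈ 082°).

22.2°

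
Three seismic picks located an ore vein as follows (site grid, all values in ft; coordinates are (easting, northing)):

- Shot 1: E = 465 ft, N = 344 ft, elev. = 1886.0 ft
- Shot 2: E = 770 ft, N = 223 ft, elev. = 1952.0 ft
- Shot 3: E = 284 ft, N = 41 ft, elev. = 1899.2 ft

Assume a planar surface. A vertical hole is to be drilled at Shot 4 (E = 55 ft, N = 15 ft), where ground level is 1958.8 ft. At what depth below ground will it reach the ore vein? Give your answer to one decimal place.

Let the plane be z = a·E + b·N + c.
Shot 2−Shot 1: 305a − 121b = 66;  Shot 3−Shot 1: −181a − 303b = 13.2.
Solving gives a = 0.16096, b = −0.13972.
Then c = 1886 − a·465 − b·344 = 1859.21.
At (55, 15): z_contact = 8.85 − 2.10 + 1859.21 = 1865.97 ft.
Depth below ground = 1958.8 − 1865.97 = 92.8 ft.

92.8 ft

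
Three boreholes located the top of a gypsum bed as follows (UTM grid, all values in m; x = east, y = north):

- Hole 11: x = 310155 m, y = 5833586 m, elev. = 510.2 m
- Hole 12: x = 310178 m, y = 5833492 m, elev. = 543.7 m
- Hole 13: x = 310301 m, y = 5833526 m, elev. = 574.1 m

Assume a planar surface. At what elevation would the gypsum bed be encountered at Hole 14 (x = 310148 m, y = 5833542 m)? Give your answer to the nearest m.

520 m

Two edge vectors: Hole 11→Hole 12 = (23, -94, 33.5), Hole 11→Hole 13 = (146, -60, 63.9).
Normal n = (Hole 11→Hole 12) × (Hole 11→Hole 13) = (-3996.6, 3421.3, 12344).
So ∂z/∂x = −n_x/n_z = 0.32376863 and ∂z/∂y = −n_y/n_z = −0.27716299.
Intercept c from Hole 11: 510.2 − 100418.46 + 1616854.16 = 1516945.90.
At (310148, 5833542): z = 100416.2 − 1616842.0 + 1516945.90 = 520.1 m.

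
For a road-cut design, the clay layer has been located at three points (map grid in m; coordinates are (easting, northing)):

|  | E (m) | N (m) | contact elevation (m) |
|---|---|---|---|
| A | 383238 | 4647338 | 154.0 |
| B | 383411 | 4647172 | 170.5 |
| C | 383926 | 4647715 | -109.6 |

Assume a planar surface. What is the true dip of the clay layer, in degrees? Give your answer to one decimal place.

Let the plane be z = a·E + b·N + c.
B−A: 173a − 166b = 16.5;  C−A: 688a + 377b = −263.6.
Solving gives a = −0.20920, b = −0.31742.
Gradient magnitude |∇z| = √(a² + b²) = √(0.04377 + 0.10076) = 0.38016.
True dip = arctan(0.38016) = 20.8°, dipping toward NNE (azimuth ≈ 033°).

20.8°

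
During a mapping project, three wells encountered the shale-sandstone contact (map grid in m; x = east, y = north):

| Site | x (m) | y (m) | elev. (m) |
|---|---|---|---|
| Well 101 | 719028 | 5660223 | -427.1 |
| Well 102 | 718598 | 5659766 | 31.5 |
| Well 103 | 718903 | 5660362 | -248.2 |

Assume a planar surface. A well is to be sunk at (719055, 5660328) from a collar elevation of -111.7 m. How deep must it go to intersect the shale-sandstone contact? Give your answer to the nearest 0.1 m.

Two edge vectors: Well 101→Well 102 = (-430, -457, 458.6), Well 101→Well 103 = (-125, 139, 178.9).
Normal n = (Well 101→Well 102) × (Well 101→Well 103) = (-145502.7, 19602, -116895).
So ∂z/∂x = −n_x/n_z = −1.244729886 and ∂z/∂y = −n_y/n_z = 0.167688952.
Intercept c from Well 101: -427.1 + 894995.64 − 949156.86 = −54588.32.
At (719055, 5660328): z_contact = −895029.25 + 949174.47 − 54588.32 = -443.10 m.
Depth below ground = -111.7 − (-443.10) = 331.4 m.

331.4 m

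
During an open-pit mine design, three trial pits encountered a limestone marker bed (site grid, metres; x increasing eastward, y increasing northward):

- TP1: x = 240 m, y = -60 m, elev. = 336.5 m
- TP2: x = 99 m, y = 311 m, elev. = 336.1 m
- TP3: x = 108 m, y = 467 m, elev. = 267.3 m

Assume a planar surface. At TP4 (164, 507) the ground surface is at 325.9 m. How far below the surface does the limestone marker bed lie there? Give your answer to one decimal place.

Two edge vectors: TP1→TP2 = (-141, 371, -0.4), TP1→TP3 = (-132, 527, -69.2).
Normal n = (TP1→TP2) × (TP1→TP3) = (-25462.4, -9704.4, -25335).
So ∂z/∂x = −n_x/n_z = −1.00503 and ∂z/∂y = −n_y/n_z = −0.38304.
Intercept c from TP1: 336.5 + 241.21 − 22.98 = 554.72.
At (164, 507): z_contact = −164.82 − 194.20 + 554.72 = 195.70 m.
Depth below ground = 325.9 − 195.70 = 130.2 m.

130.2 m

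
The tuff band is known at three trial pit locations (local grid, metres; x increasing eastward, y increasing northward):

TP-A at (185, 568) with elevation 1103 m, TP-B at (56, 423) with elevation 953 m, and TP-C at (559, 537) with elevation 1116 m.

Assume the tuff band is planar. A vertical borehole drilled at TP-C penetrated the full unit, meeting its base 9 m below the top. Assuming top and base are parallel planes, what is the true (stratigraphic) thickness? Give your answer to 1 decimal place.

Two edge vectors: TP-A→TP-B = (-129, -145, -150), TP-A→TP-C = (374, -31, 13).
Normal n = (TP-A→TP-B) × (TP-A→TP-C) = (-6535, -54423, 58229).
So ∂z/∂x = −n_x/n_z = 0.11223 and ∂z/∂y = −n_y/n_z = 0.93464.
|∇z| = √(a²+b²) = 0.94135, so dip δ = arctan(0.94135) = 43.27°.
True thickness = vertical thickness × cos δ = 9 × cos 43.27° = 6.6 m.

6.6 m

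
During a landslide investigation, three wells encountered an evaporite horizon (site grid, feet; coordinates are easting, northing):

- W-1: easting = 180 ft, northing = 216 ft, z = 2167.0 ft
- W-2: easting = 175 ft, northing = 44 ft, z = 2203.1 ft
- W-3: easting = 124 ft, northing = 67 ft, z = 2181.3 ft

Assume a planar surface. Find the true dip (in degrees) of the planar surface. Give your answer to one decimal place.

Let the plane be z = a·easting + b·northing + c.
W-2−W-1: −5a − 172b = 36.1;  W-3−W-1: −56a − 149b = 14.3.
Solving gives a = 0.32849, b = −0.21943.
Gradient magnitude |∇z| = √(a² + b²) = √(0.10791 + 0.04815) = 0.39504.
True dip = arctan(0.39504) = 21.6°, dipping toward WNW (azimuth ≈ 304°).

21.6°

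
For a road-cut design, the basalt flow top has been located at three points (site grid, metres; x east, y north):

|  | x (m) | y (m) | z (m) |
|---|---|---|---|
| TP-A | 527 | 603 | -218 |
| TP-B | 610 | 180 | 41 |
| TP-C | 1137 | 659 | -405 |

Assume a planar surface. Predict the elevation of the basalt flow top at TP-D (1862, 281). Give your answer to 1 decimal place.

-333.6 m

Two edge vectors: TP-A→TP-B = (83, -423, 259), TP-A→TP-C = (610, 56, -187).
Normal n = (TP-A→TP-B) × (TP-A→TP-C) = (64597, 173511, 262678).
So ∂z/∂x = −n_x/n_z = −0.245917 and ∂z/∂y = −n_y/n_z = −0.660546.
Intercept c from TP-A: -218 + 129.60 + 398.31 = 309.91.
At (1862, 281): z = −457.9 − 185.6 + 309.91 = -333.6 m.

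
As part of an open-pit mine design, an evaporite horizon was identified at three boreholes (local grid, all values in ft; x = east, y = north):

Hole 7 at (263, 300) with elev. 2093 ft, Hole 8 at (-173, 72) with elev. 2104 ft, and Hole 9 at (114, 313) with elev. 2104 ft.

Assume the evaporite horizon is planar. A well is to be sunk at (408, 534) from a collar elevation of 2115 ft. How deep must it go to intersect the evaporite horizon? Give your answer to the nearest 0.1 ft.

Let the plane be z = a·x + b·y + c.
Hole 8−Hole 7: −436a − 228b = 11;  Hole 9−Hole 7: −149a + 13b = 11.
Solving gives a = −0.06688, b = 0.07964.
Then c = 2093 − a·263 − b·300 = 2086.70.
At (408, 534): z_contact = −27.29 + 42.53 + 2086.70 = 2101.94 ft.
Depth below ground = 2115 − 2101.94 = 13.1 ft.

13.1 ft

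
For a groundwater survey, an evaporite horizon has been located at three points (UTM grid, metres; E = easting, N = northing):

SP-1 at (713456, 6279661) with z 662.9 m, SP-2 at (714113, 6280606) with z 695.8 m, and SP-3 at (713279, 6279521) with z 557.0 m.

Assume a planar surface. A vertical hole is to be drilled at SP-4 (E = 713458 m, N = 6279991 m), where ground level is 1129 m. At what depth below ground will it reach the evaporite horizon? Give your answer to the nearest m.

743 m

Let the plane be z = a·E + b·N + c.
SP-2−SP-1: 657a + 945b = 32.9;  SP-3−SP-1: −177a − 140b = −105.9.
Solving gives a = 1.26810786, b = −0.84682208.
Then c = 662.9 − a·713456 − b·6279661 = 4413679.31.
At (713458, 6279991): z_contact = 904741.7 − 5318035.0 + 4413679.31 = 386.0 m.
Depth below ground = 1129 − 386.0 = 743 m.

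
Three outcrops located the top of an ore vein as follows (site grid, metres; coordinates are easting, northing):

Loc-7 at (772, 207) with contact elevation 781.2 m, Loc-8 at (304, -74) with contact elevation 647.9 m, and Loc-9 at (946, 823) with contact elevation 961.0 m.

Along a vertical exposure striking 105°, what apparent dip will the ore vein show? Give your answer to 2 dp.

Let the plane be z = a·easting + b·northing + c.
Loc-8−Loc-7: −468a − 281b = −133.3;  Loc-9−Loc-7: 174a + 616b = 179.8.
Solving gives a = 0.13195, b = 0.25461.
Unit vector along 105° is (sin 105°, cos 105°) = (0.9659, -0.2588).
Slope in that direction = a·(0.9659) + b·(-0.2588) = 0.06156.
Apparent dip = arctan|0.06156| = 3.52° (true dip is 16.0°, so apparent ≤ true as expected).

3.52°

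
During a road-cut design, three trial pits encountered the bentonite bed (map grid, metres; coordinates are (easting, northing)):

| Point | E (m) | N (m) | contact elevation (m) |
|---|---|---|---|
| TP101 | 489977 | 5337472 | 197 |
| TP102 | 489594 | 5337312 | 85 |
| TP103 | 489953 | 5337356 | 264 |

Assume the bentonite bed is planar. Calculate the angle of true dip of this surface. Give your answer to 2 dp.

42.32°

Let the plane be z = a·E + b·N + c.
TP102−TP101: −383a − 160b = −112;  TP103−TP101: −24a − 116b = 67.
Solving gives a = 0.58421, b = −0.69846.
Gradient magnitude |∇z| = √(a² + b²) = √(0.34130 + 0.48784) = 0.91058.
True dip = arctan(0.91058) = 42.32°, dipping toward NW (azimuth ≈ 320°).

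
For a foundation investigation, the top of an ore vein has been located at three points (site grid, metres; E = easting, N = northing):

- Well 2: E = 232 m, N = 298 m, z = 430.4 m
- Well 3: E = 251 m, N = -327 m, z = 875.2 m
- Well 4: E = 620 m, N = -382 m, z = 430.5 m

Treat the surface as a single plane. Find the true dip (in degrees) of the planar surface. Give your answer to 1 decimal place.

Let the plane be z = a·E + b·N + c.
Well 3−Well 2: 19a − 625b = 444.8;  Well 4−Well 2: 388a − 680b = 0.1.
Solving gives a = −1.31719, b = −0.75172.
Gradient magnitude |∇z| = √(a² + b²) = √(1.73500 + 0.56509) = 1.51660.
True dip = arctan(1.51660) = 56.6°, dipping toward ENE (azimuth ≈ 060°).

56.6°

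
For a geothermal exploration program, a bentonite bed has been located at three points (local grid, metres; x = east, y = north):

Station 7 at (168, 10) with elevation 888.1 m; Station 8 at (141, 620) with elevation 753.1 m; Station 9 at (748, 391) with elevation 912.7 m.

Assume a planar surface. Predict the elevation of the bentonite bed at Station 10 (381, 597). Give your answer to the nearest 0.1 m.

Two edge vectors: Station 7→Station 8 = (-27, 610, -135), Station 7→Station 9 = (580, 381, 24.6).
Normal n = (Station 7→Station 8) × (Station 7→Station 9) = (66441, -77635.8, -364087).
So ∂z/∂x = −n_x/n_z = 0.18249 and ∂z/∂y = −n_y/n_z = −0.21323.
Intercept c from Station 7: 888.1 − 30.66 + 2.13 = 859.57.
At (381, 597): z = 69.5 − 127.3 + 859.57 = 801.8 m.

801.8 m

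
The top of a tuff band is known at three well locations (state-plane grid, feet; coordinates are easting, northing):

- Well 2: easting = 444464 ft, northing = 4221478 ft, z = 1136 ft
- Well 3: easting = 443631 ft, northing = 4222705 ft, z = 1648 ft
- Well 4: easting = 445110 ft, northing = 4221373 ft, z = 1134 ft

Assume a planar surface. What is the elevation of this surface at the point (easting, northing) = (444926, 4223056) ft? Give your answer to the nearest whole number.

Two edge vectors: Well 2→Well 3 = (-833, 1227, 512), Well 2→Well 4 = (646, -105, -2).
Normal n = (Well 2→Well 3) × (Well 2→Well 4) = (51306, 329086, -705177).
So ∂z/∂easting = −n_x/n_z = 0.07275620 and ∂z/∂northing = −n_y/n_z = 0.46667149.
Intercept c from Well 2: 1136 − 32337.51 − 1970043.42 = −2001244.93.
At (444926, 4223056): z = 32371.1 + 1970779.8 − 2001244.93 = 1906.0 ft.

1906 ft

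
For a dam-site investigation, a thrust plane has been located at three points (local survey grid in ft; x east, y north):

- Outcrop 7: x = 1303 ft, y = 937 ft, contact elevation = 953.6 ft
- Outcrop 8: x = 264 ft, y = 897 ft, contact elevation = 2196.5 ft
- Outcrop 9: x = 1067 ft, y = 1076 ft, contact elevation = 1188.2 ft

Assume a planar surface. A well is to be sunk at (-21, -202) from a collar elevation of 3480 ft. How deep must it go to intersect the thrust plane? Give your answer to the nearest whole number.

592 ft

Two edge vectors: Outcrop 7→Outcrop 8 = (-1039, -40, 1242.9), Outcrop 7→Outcrop 9 = (-236, 139, 234.6).
Normal n = (Outcrop 7→Outcrop 8) × (Outcrop 7→Outcrop 9) = (-182147.1, -49575, -153861).
So ∂z/∂x = −n_x/n_z = −1.18384 and ∂z/∂y = −n_y/n_z = −0.32221.
Intercept c from Outcrop 7: 953.6 + 1542.55 + 301.91 = 2798.05.
At (-21, -202): z_contact = 24.9 + 65.1 + 2798.05 = 2888.0 ft.
Depth below ground = 3480 − 2888.0 = 592 ft.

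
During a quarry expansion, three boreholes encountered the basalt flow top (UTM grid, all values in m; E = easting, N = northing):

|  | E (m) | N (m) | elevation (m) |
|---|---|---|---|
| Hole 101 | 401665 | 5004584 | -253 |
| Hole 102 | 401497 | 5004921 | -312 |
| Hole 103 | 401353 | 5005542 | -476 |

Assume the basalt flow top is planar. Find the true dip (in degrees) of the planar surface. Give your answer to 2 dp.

Let the plane be z = a·E + b·N + c.
Hole 102−Hole 101: −168a + 337b = −59;  Hole 103−Hole 101: −312a + 958b = −223.
Solving gives a = −0.33385, b = −0.34151.
Gradient magnitude |∇z| = √(a² + b²) = √(0.11146 + 0.11663) = 0.47758.
True dip = arctan(0.47758) = 25.53°, dipping toward NE (azimuth ≈ 044°).

25.53°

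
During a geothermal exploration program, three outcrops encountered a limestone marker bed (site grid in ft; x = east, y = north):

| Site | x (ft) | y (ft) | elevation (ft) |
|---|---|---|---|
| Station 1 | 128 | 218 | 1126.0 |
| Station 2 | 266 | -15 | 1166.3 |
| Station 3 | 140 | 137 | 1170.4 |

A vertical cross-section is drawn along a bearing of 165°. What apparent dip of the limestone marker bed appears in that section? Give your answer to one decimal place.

Two edge vectors: Station 1→Station 2 = (138, -233, 40.3), Station 1→Station 3 = (12, -81, 44.4).
Normal n = (Station 1→Station 2) × (Station 1→Station 3) = (-7080.9, -5643.6, -8382).
So ∂z/∂x = −n_x/n_z = −0.84477 and ∂z/∂y = −n_y/n_z = −0.67330.
Unit vector along 165° is (sin 165°, cos 165°) = (0.2588, -0.9659).
Slope in that direction = a·(0.2588) + b·(-0.9659) = 0.43171.
Apparent dip = arctan|0.43171| = 23.4° (true dip is 47.2°, so apparent ≤ true as expected).

23.4°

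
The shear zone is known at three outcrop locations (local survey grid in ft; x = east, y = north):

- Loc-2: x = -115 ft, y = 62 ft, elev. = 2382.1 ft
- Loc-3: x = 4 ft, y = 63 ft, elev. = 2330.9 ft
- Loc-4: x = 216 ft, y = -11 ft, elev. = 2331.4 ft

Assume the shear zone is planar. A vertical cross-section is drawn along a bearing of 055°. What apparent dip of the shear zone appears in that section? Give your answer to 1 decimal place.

Two edge vectors: Loc-2→Loc-3 = (119, 1, -51.2), Loc-2→Loc-4 = (331, -73, -50.7).
Normal n = (Loc-2→Loc-3) × (Loc-2→Loc-4) = (-3788.3, -10913.9, -9018).
So ∂z/∂x = −n_x/n_z = −0.42008 and ∂z/∂y = −n_y/n_z = −1.21024.
Unit vector along 055° is (sin 55°, cos 55°) = (0.8192, 0.5736).
Slope in that direction = a·(0.8192) + b·(0.5736) = −1.03827.
Apparent dip = arctan|1.03827| = 46.1° (true dip is 52.0°, so apparent ≤ true as expected).

46.1°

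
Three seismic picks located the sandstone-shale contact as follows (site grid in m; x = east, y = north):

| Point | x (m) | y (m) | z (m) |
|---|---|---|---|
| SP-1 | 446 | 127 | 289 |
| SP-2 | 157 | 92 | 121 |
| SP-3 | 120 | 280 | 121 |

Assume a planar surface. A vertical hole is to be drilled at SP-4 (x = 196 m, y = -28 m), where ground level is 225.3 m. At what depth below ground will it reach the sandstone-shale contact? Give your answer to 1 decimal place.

Two edge vectors: SP-1→SP-2 = (-289, -35, -168), SP-1→SP-3 = (-326, 153, -168).
Normal n = (SP-1→SP-2) × (SP-1→SP-3) = (31584, 6216, -55627).
So ∂z/∂x = −n_x/n_z = 0.56778 and ∂z/∂y = −n_y/n_z = 0.11174.
Intercept c from SP-1: 289 − 253.23 − 14.19 = 21.58.
At (196, -28): z_contact = 111.29 − 3.13 + 21.58 = 129.73 m.
Depth below ground = 225.3 − 129.73 = 95.6 m.

95.6 m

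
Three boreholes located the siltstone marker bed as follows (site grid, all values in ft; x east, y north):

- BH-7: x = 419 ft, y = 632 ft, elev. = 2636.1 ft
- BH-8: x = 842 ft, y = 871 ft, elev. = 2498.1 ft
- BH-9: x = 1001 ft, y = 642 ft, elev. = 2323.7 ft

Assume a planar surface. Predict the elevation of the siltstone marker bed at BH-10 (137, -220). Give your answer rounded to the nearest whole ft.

Let the plane be z = a·x + b·y + c.
BH-8−BH-7: 423a + 239b = −138;  BH-9−BH-7: 582a + 10b = −312.4.
Solving gives a = −0.54337, b = 0.38430.
Then c = 2636.1 − a·419 − b·632 = 2620.90.
At (137, -220): z = −74.4 − 84.5 + 2620.90 = 2461.9 ft.

2462 ft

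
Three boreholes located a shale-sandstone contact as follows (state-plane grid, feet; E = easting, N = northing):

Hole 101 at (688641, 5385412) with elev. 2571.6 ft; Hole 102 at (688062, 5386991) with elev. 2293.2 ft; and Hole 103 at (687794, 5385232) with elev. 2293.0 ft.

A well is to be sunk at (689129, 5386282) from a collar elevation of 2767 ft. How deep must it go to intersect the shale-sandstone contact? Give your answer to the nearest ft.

74 ft

Let the plane be z = a·E + b·N + c.
Hole 102−Hole 101: −579a + 1579b = −278.4;  Hole 103−Hole 101: −847a − 180b = −278.6.
Solving gives a = 0.33990717, b = −0.05167432.
Then c = 2571.6 − a·688641 − b·5385412 = 46785.07.
At (689129, 5386282): z_contact = 234239.9 − 278332.4 + 46785.07 = 2692.5 ft.
Depth below ground = 2767 − 2692.5 = 74 ft.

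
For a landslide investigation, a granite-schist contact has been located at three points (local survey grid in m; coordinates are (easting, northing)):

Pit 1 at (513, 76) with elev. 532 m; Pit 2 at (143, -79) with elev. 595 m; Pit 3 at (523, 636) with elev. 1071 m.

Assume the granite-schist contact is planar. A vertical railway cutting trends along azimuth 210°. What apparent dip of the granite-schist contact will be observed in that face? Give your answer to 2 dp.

28.97°

Let the plane be z = a·E + b·N + c.
Pit 2−Pit 1: −370a − 155b = 63;  Pit 3−Pit 1: 10a + 560b = 539.
Solving gives a = −0.57780, b = 0.97282.
Unit vector along 210° is (sin 210°, cos 210°) = (-0.5000, -0.8660).
Slope in that direction = a·(-0.5000) + b·(-0.8660) = −0.55358.
Apparent dip = arctan|0.55358| = 28.97° (true dip is 48.5°, so apparent ≤ true as expected).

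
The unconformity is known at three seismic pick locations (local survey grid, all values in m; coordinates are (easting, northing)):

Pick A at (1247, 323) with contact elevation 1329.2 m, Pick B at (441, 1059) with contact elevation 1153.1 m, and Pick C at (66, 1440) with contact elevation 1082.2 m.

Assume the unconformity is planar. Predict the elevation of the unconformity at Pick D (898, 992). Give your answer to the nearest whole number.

1353 m

Two edge vectors: Pick A→Pick B = (-806, 736, -176.1), Pick A→Pick C = (-1181, 1117, -247).
Normal n = (Pick A→Pick B) × (Pick A→Pick C) = (14911.7, 8892.1, -31086).
So ∂z/∂E = −n_x/n_z = 0.47969 and ∂z/∂N = −n_y/n_z = 0.28605.
Intercept c from Pick A: 1329.2 − 598.18 − 92.39 = 638.63.
At (898, 992): z = 430.8 + 283.8 + 638.63 = 1353.2 m.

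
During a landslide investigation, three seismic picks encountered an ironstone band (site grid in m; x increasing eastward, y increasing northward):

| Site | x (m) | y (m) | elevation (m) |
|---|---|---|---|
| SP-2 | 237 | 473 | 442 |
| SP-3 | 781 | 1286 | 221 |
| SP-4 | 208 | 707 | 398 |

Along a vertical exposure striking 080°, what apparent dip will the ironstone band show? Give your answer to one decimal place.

7.9°

Two edge vectors: SP-2→SP-3 = (544, 813, -221), SP-2→SP-4 = (-29, 234, -44).
Normal n = (SP-2→SP-3) × (SP-2→SP-4) = (15942, 30345, 150873).
So ∂z/∂x = −n_x/n_z = −0.10567 and ∂z/∂y = −n_y/n_z = −0.20113.
Unit vector along 080° is (sin 80°, cos 80°) = (0.9848, 0.1736).
Slope in that direction = a·(0.9848) + b·(0.1736) = −0.13899.
Apparent dip = arctan|0.13899| = 7.9° (true dip is 12.8°, so apparent ≤ true as expected).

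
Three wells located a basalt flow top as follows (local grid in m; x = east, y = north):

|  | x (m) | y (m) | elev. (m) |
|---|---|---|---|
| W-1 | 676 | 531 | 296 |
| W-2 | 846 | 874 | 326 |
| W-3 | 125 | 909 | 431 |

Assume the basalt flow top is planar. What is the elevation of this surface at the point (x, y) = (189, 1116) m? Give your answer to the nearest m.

Let the plane be z = a·x + b·y + c.
W-2−W-1: 170a + 343b = 30;  W-3−W-1: −551a + 378b = 135.
Solving gives a = −0.13806, b = 0.15589.
Then c = 296 − a·676 − b·531 = 306.55.
At (189, 1116): z = −26.1 + 174.0 + 306.55 = 454.4 m.

454 m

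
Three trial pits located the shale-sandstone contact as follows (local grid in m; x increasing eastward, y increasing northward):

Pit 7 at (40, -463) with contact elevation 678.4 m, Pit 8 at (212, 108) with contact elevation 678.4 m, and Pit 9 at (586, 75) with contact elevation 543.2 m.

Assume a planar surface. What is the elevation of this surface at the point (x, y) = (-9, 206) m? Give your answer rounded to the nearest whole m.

767 m

Let the plane be z = a·x + b·y + c.
Pit 8−Pit 7: 172a + 571b = 0;  Pit 9−Pit 7: 546a + 538b = −135.2.
Solving gives a = −0.35214, b = 0.10607.
Then c = 678.4 − a·40 − b·-463 = 741.60.
At (-9, 206): z = 3.2 + 21.9 + 741.60 = 766.6 m.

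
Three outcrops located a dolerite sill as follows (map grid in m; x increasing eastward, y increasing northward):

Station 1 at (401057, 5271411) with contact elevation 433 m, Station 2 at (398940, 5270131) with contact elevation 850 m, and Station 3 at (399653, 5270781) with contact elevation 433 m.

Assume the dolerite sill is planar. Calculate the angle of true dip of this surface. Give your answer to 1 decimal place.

54.2°

Let the plane be z = a·x + b·y + c.
Station 2−Station 1: −2117a − 1280b = 417;  Station 3−Station 1: −1404a − 630b = 0.
Solving gives a = 0.56691, b = −1.26339.
Gradient magnitude |∇z| = √(a² + b²) = √(0.32138 + 1.59616) = 1.38475.
True dip = arctan(1.38475) = 54.2°, dipping toward NNW (azimuth ≈ 336°).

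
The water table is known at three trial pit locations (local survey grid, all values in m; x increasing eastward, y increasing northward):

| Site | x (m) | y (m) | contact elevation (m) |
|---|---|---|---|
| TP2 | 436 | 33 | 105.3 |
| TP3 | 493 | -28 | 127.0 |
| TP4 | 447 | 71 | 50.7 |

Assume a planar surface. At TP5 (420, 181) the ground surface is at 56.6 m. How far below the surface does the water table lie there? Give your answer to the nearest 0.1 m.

112.0 m

Let the plane be z = a·x + b·y + c.
TP3−TP2: 57a − 61b = 21.7;  TP4−TP2: 11a + 38b = −54.6.
Solving gives a = −0.88333, b = −1.18114.
Then c = 105.3 − a·436 − b·33 = 529.41.
At (420, 181): z_contact = −371.00 − 213.79 + 529.41 = -55.38 m.
Depth below ground = 56.6 − (-55.38) = 112.0 m.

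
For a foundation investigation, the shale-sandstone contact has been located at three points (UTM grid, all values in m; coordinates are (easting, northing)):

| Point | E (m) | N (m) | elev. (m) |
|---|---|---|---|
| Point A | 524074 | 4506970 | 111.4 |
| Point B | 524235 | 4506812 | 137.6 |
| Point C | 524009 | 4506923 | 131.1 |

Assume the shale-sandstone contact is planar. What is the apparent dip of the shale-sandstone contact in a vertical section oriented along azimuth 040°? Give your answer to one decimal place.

15.5°

Let the plane be z = a·E + b·N + c.
Point B−Point A: 161a − 158b = 26.2;  Point C−Point A: −65a − 47b = 19.7.
Solving gives a = −0.10547, b = −0.27329.
Unit vector along 040° is (sin 40°, cos 40°) = (0.6428, 0.7660).
Slope in that direction = a·(0.6428) + b·(0.7660) = −0.27715.
Apparent dip = arctan|0.27715| = 15.5° (true dip is 16.3°, so apparent ≤ true as expected).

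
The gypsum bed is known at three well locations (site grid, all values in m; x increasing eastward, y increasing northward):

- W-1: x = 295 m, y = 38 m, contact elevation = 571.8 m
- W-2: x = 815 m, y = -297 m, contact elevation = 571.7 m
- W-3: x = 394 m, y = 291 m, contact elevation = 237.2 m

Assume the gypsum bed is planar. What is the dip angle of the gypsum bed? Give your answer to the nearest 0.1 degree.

Let the plane be z = a·x + b·y + c.
W-2−W-1: 520a − 335b = −0.1;  W-3−W-1: 99a + 253b = −334.6.
Solving gives a = −0.68063, b = −1.05620.
Gradient magnitude |∇z| = √(a² + b²) = √(0.46325 + 1.11555) = 1.25651.
True dip = arctan(1.25651) = 51.5°, dipping toward NNE (azimuth ≈ 033°).

51.5°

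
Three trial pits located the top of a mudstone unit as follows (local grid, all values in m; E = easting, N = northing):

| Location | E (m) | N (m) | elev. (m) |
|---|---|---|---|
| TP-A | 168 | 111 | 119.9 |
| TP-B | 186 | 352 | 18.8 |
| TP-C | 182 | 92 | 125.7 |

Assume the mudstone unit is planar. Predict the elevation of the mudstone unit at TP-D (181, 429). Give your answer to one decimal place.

Let the plane be z = a·E + b·N + c.
TP-B−TP-A: 18a + 241b = −101.1;  TP-C−TP-A: 14a − 19b = 5.8.
Solving gives a = −0.14077, b = −0.40899.
Then c = 119.9 − a·168 − b·111 = 188.95.
At (181, 429): z = −25.5 − 175.5 + 188.95 = -12.0 m.

-12.0 m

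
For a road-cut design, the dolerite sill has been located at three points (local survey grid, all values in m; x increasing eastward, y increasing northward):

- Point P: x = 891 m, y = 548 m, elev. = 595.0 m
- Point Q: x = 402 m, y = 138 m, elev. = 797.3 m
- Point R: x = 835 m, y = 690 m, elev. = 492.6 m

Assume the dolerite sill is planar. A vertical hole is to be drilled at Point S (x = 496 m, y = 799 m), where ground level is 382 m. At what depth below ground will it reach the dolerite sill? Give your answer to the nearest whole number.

10 m

Two edge vectors: Point P→Point Q = (-489, -410, 202.3), Point P→Point R = (-56, 142, -102.4).
Normal n = (Point P→Point Q) × (Point P→Point R) = (13257.4, -61402.4, -92398).
So ∂z/∂x = −n_x/n_z = 0.14348 and ∂z/∂y = −n_y/n_z = −0.66454.
Intercept c from Point P: 595 − 127.84 + 364.17 = 831.33.
At (496, 799): z_contact = 71.2 − 531.0 + 831.33 = 371.5 m.
Depth below ground = 382 − 371.5 = 10 m.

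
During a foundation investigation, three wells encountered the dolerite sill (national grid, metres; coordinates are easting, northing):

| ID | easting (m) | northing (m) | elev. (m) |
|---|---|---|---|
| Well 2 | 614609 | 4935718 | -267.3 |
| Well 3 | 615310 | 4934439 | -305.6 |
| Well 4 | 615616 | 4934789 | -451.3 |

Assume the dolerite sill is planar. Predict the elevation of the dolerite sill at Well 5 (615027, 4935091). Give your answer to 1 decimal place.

-309.4 m

Two edge vectors: Well 2→Well 3 = (701, -1279, -38.3), Well 2→Well 4 = (1007, -929, -184).
Normal n = (Well 2→Well 3) × (Well 2→Well 4) = (199755.3, 90415.9, 636724).
So ∂z/∂easting = −n_x/n_z = −0.313723529 and ∂z/∂northing = −n_y/n_z = −0.142001715.
Intercept c from Well 2: -267.3 + 192817.30 + 700880.42 = 893430.43.
At (615027, 4935091): z = −192948.4 − 700791.4 + 893430.43 = -309.4 m.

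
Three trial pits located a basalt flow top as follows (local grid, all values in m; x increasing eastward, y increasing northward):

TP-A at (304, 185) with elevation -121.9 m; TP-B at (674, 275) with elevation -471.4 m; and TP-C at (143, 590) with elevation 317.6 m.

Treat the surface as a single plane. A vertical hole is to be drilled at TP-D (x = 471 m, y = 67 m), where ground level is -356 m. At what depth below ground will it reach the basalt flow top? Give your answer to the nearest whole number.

26 m

Let the plane be z = a·x + b·y + c.
TP-B−TP-A: 370a + 90b = −349.5;  TP-C−TP-A: −161a + 405b = 439.5.
Solving gives a = −1.10200, b = 0.64711.
Then c = -121.9 − a·304 − b·185 = 93.39.
At (471, 67): z_contact = −519.0 + 43.4 + 93.39 = -382.3 m.
Depth below ground = -356 − (-382.3) = 26 m.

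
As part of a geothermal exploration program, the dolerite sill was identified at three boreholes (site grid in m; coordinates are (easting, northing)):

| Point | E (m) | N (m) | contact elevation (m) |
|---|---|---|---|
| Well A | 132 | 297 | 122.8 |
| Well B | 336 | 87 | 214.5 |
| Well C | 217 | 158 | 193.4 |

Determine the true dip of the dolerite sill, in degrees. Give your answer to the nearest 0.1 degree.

33.4°

Two edge vectors: Well A→Well B = (204, -210, 91.7), Well A→Well C = (85, -139, 70.6).
Normal n = (Well A→Well B) × (Well A→Well C) = (-2079.7, -6607.9, -10506).
So ∂z/∂E = −n_x/n_z = −0.19795 and ∂z/∂N = −n_y/n_z = −0.62896.
Gradient magnitude |∇z| = √(a² + b²) = √(0.03919 + 0.39560) = 0.65938.
True dip = arctan(0.65938) = 33.4°, dipping toward NNE (azimuth ≈ 017°).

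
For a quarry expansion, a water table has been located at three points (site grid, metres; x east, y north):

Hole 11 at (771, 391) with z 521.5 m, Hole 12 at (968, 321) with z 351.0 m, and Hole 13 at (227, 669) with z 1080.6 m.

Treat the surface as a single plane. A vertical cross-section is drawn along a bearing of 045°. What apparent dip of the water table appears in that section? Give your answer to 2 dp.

21.15°

Two edge vectors: Hole 11→Hole 12 = (197, -70, -170.5), Hole 11→Hole 13 = (-544, 278, 559.1).
Normal n = (Hole 11→Hole 12) × (Hole 11→Hole 13) = (8262, -17390.7, 16686).
So ∂z/∂x = −n_x/n_z = −0.49515 and ∂z/∂y = −n_y/n_z = 1.04223.
Unit vector along 045° is (sin 45°, cos 45°) = (0.7071, 0.7071).
Slope in that direction = a·(0.7071) + b·(0.7071) = 0.38685.
Apparent dip = arctan|0.38685| = 21.15° (true dip is 49.1°, so apparent ≤ true as expected).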